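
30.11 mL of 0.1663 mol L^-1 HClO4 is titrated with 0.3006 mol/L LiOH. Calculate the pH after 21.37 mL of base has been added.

12.44

n(acid) = 0.1663 x 0.03011 = 0.005007 mol; n(LiOH) added = 0.3006 x 0.02137 = 0.006424 mol.
Base is in excess by 0.006424 - 0.005007 = 0.001417 mol in a total volume of 0.05148 L.
[OH^-] = 0.001417/0.05148 = 0.02752 M, so pOH = 1.56 and pH = 14.00 - 1.56 = 12.44.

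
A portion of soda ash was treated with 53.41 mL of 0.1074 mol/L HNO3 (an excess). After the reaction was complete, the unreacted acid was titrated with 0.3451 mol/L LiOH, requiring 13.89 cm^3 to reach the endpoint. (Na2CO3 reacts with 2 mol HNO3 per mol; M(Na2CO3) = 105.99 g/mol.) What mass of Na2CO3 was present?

0.0500 g

Total n(HNO3) added = 0.1074 x 0.05341 = 0.005736 mol.
n(LiOH) used = 0.3451 x 0.01389 = 0.004793 mol, which equals the excess n(HNO3).
So n(HNO3) consumed by the sample = 0.005736 - 0.004793 = 0.0009428 mol.
n(Na2CO3) = 0.0009428 / 2 = 0.0004714 mol.
mass = 0.0004714 mol x 105.99 g/mol = 0.0500 g.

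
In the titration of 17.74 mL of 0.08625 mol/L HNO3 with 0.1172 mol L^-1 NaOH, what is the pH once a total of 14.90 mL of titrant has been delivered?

11.82

n(acid) = 0.08625 x 0.01774 = 0.001530 mol; n(NaOH) added = 0.1172 x 0.01490 = 0.001746 mol.
Base is in excess by 0.001746 - 0.001530 = 0.0002162 mol in a total volume of 0.03264 L.
[OH^-] = 0.0002162/0.03264 = 0.006624 M, so pOH = 2.18 and pH = 14.00 - 2.18 = 11.82.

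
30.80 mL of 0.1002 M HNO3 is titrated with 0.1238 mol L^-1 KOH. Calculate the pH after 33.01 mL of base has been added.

12.20

n(acid) = 0.1002 x 0.03080 = 0.003086 mol; n(KOH) added = 0.1238 x 0.03301 = 0.004087 mol.
Base is in excess by 0.004087 - 0.003086 = 0.001000 mol in a total volume of 0.06381 L.
[OH^-] = 0.001000/0.06381 = 0.01568 M, so pOH = 1.80 and pH = 14.00 - 1.80 = 12.20.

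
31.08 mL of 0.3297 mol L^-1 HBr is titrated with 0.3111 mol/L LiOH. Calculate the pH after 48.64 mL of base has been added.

12.79

n(acid) = 0.3297 x 0.03108 = 0.01025 mol; n(LiOH) added = 0.3111 x 0.04864 = 0.01513 mol.
Base is in excess by 0.01513 - 0.01025 = 0.004885 mol in a total volume of 0.07972 L.
[OH^-] = 0.004885/0.07972 = 0.06127 M, so pOH = 1.21 and pH = 14.00 - 1.21 = 12.79.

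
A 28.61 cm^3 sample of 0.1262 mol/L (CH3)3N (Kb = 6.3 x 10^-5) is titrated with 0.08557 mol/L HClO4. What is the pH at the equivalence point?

n((CH3)3N) = 0.1262 x 0.02861 = 0.003611 mol; V(HClO4) at equivalence = 0.003611/0.08557 = 0.04219 L.
At equivalence the base is fully converted to (CH3)3NH+; total volume = 0.07080 L, so [(CH3)3NH+] = 0.003611/0.07080 = 0.05099 M.
Ka((CH3)3NH+) = Kw/Kb = 1.0e-14 / 6.3 x 10^-5 = 1.59e-10.
[H^+] = sqrt(Ka x [(CH3)3NH+]) = sqrt(1.59e-10 x 0.05099) = 2.85e-6 M.
pH = -log(2.85e-6) = 5.55.

5.55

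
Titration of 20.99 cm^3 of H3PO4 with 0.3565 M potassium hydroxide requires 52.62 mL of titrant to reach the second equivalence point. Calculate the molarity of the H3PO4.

n(KOH) = 0.3565 x 0.05262 = 0.01876 mol.
At the second equivalence point, 2 mol OH^- react per mol H3PO4, so n(H3PO4) = 0.01876 / 2 = 0.009380 mol.
[H3PO4] = 0.009380 / 0.02099 L = 0.447 M.

0.447 M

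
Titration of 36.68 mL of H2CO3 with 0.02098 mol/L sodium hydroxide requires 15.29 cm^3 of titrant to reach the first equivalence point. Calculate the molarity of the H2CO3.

0.00875 M

n(NaOH) = 0.02098 x 0.01529 = 0.0003208 mol.
At the first equivalence point, 1 mol OH^- react per mol H2CO3, so n(H2CO3) = 0.0003208 / 1 = 0.0003208 mol.
[H2CO3] = 0.0003208 / 0.03668 L = 0.00875 M.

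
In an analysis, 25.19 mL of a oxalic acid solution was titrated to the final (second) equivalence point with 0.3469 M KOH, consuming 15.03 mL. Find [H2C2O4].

n(KOH) = 0.3469 x 0.01503 = 0.005214 mol.
At the final (second) equivalence point, 2 mol OH^- react per mol H2C2O4, so n(H2C2O4) = 0.005214 / 2 = 0.002607 mol.
[H2C2O4] = 0.002607 / 0.02519 L = 0.103 M.

0.103 M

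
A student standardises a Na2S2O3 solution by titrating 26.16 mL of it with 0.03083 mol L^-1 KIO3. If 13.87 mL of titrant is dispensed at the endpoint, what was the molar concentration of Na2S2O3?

0.0981 M

n(KIO3) = 0.03083 x 0.01387 = 0.0004276 mol.
From the balanced equation, 1 mol KIO3 reacts with 6 mol Na2S2O3, so n(Na2S2O3) = 0.0004276 x 6/1 = 0.002566 mol.
[Na2S2O3] = 0.002566 / 0.02616 L = 0.0981 M.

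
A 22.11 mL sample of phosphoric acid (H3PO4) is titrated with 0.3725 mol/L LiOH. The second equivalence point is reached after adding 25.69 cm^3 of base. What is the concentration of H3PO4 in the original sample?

n(LiOH) = 0.3725 x 0.02569 = 0.009570 mol.
At the second equivalence point, 2 mol OH^- react per mol H3PO4, so n(H3PO4) = 0.009570 / 2 = 0.004785 mol.
[H3PO4] = 0.004785 / 0.02211 L = 0.216 M.

0.216 M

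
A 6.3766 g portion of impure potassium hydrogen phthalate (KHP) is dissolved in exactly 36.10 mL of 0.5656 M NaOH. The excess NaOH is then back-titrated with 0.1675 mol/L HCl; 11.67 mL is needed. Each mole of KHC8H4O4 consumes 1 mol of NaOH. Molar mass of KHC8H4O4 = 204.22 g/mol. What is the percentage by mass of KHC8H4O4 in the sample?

Total n(NaOH) added = 0.5656 x 0.03610 = 0.02042 mol.
n(HCl) used = 0.1675 x 0.01167 = 0.001955 mol, which equals the excess n(NaOH).
So n(NaOH) consumed by the sample = 0.02042 - 0.001955 = 0.01846 mol.
n(KHC8H4O4) = 0.01846 / 1 = 0.01846 mol.
mass KHC8H4O4 = 0.01846 x 204.22 = 3.771 g, so %KHC8H4O4 = 3.771/6.3766 x 100 = 59.1%.

59.1%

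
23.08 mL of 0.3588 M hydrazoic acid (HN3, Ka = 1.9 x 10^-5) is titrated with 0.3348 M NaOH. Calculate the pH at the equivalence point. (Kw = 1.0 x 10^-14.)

8.98

n(HN3) = 0.3588 x 0.02308 = 0.008281 mol; V(NaOH) at equivalence = 0.008281/0.3348 = 0.02473 L.
At equivalence all the acid is converted to N3-; total volume = 0.02308 + 0.02473 = 0.04781 L, so [N3-] = 0.008281/0.04781 = 0.1732 M.
Kb = Kw/Ka = 1.0e-14 / 1.9 x 10^-5 = 5.26e-10.
[OH^-] = sqrt(Kb x [N3-]) = sqrt(5.26e-10 x 0.1732) = 9.55e-6 M.
pOH = 5.02, so pH = 14.00 - 5.02 = 8.98.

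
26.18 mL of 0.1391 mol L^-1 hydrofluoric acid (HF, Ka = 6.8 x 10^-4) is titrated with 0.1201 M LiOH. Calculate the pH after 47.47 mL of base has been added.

n(acid) = 0.1391 x 0.02618 = 0.003642 mol; n(LiOH) added = 0.1201 x 0.04747 = 0.005701 mol.
Base is in excess by 0.005701 - 0.003642 = 0.002060 mol in a total volume of 0.07365 L.
[OH^-] = 0.002060/0.07365 = 0.02796 M, so pOH = 1.55 and pH = 14.00 - 1.55 = 12.45.

12.45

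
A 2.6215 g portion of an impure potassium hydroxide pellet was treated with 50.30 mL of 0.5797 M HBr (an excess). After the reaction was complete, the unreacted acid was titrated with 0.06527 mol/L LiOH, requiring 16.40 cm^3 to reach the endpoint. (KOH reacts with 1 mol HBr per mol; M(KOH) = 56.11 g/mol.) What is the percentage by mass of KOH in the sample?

60.1%

Total n(HBr) added = 0.5797 x 0.05030 = 0.02916 mol.
n(LiOH) used = 0.06527 x 0.01640 = 0.001070 mol, which equals the excess n(HBr).
So n(HBr) consumed by the sample = 0.02916 - 0.001070 = 0.02809 mol.
n(KOH) = 0.02809 / 1 = 0.02809 mol.
mass KOH = 0.02809 x 56.11 = 1.576 g, so %KOH = 1.576/2.6215 x 100 = 60.1%.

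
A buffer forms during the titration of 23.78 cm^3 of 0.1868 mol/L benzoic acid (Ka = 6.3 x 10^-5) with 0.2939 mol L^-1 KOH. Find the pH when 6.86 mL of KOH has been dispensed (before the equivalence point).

4.12

Initial n(C6H5COOH) = 0.1868 x 0.02378 = 0.004442 mol.
n(KOH) added = 0.2939 x 0.006860 = 0.002016 mol, converting that many moles of C6H5COOH to C6H5COO-.
Remaining n(C6H5COOH) = 0.002426 mol; n(C6H5COO-) = 0.002016 mol.
By Henderson-Hasselbalch, pH = pKa + log([A^-]/[HA]) = 4.20 + log(0.002016/0.002426) = 4.20 + (-0.08) = 4.12.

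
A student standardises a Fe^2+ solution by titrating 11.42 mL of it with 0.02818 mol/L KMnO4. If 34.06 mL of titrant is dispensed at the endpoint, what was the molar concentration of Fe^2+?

0.420 M

n(KMnO4) = 0.02818 x 0.03406 = 0.0009598 mol.
From the balanced equation, 1 mol KMnO4 reacts with 5 mol Fe^2+, so n(Fe^2+) = 0.0009598 x 5/1 = 0.004799 mol.
[Fe^2+] = 0.004799 / 0.01142 L = 0.420 M.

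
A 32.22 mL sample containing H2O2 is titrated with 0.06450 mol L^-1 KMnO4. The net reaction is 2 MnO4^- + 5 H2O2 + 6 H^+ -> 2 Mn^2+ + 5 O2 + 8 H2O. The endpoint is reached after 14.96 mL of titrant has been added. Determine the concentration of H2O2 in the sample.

n(KMnO4) = 0.06450 x 0.01496 = 0.0009649 mol.
From the balanced equation, 2 mol KMnO4 reacts with 5 mol H2O2, so n(H2O2) = 0.0009649 x 5/2 = 0.002412 mol.
[H2O2] = 0.002412 / 0.03222 L = 0.0749 M.

0.0749 M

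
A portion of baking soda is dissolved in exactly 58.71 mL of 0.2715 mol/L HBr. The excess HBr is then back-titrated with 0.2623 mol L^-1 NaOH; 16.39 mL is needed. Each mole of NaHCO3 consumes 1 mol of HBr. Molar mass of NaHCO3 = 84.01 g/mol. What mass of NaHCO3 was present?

Total n(HBr) added = 0.2715 x 0.05871 = 0.01594 mol.
n(NaOH) used = 0.2623 x 0.01639 = 0.004299 mol, which equals the excess n(HBr).
So n(HBr) consumed by the sample = 0.01594 - 0.004299 = 0.01164 mol.
n(NaHCO3) = 0.01164 / 1 = 0.01164 mol.
mass = 0.01164 mol x 84.01 g/mol = 0.978 g.

0.978 g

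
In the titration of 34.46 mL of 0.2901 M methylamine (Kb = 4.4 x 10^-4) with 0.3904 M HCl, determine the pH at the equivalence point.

n(CH3NH2) = 0.2901 x 0.03446 = 0.009997 mol; V(HCl) at equivalence = 0.009997/0.3904 = 0.02561 L.
At equivalence the base is fully converted to CH3NH3+; total volume = 0.06007 L, so [CH3NH3+] = 0.009997/0.06007 = 0.1664 M.
Ka(CH3NH3+) = Kw/Kb = 1.0e-14 / 4.4 x 10^-4 = 2.27e-11.
[H^+] = sqrt(Ka x [CH3NH3+]) = sqrt(2.27e-11 x 0.1664) = 1.94e-6 M.
pH = -log(1.94e-6) = 5.71.

5.71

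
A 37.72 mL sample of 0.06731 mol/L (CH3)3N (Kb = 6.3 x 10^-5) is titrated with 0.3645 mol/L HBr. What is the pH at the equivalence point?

n((CH3)3N) = 0.06731 x 0.03772 = 0.002539 mol; V(HBr) at equivalence = 0.002539/0.3645 = 0.006966 L.
At equivalence the base is fully converted to (CH3)3NH+; total volume = 0.04469 L, so [(CH3)3NH+] = 0.002539/0.04469 = 0.05682 M.
Ka((CH3)3NH+) = Kw/Kb = 1.0e-14 / 6.3 x 10^-5 = 1.59e-10.
[H^+] = sqrt(Ka x [(CH3)3NH+]) = sqrt(1.59e-10 x 0.05682) = 3.00e-6 M.
pH = -log(3.00e-6) = 5.52.

5.52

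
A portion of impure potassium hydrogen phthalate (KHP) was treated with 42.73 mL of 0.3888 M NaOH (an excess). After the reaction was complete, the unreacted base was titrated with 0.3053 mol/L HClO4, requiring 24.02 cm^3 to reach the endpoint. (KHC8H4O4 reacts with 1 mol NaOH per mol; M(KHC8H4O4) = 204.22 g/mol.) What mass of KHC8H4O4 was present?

1.90 g

Total n(NaOH) added = 0.3888 x 0.04273 = 0.01661 mol.
n(HClO4) used = 0.3053 x 0.02402 = 0.007333 mol, which equals the excess n(NaOH).
So n(NaOH) consumed by the sample = 0.01661 - 0.007333 = 0.009280 mol.
n(KHC8H4O4) = 0.009280 / 1 = 0.009280 mol.
mass = 0.009280 mol x 204.22 g/mol = 1.90 g.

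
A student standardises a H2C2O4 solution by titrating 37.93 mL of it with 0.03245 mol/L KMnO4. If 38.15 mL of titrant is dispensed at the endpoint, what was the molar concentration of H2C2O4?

n(KMnO4) = 0.03245 x 0.03815 = 0.001238 mol.
From the balanced equation, 2 mol KMnO4 reacts with 5 mol H2C2O4, so n(H2C2O4) = 0.001238 x 5/2 = 0.003095 mol.
[H2C2O4] = 0.003095 / 0.03793 L = 0.0816 M.

0.0816 M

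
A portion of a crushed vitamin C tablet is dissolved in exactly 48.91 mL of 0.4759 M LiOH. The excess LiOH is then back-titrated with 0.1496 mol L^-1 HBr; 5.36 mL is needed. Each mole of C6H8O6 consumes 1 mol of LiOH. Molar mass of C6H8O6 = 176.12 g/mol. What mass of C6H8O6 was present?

Total n(LiOH) added = 0.4759 x 0.04891 = 0.02328 mol.
n(HBr) used = 0.1496 x 0.005360 = 0.0008019 mol, which equals the excess n(LiOH).
So n(LiOH) consumed by the sample = 0.02328 - 0.0008019 = 0.02247 mol.
n(C6H8O6) = 0.02247 / 1 = 0.02247 mol.
mass = 0.02247 mol x 176.12 g/mol = 3.96 g.

3.96 g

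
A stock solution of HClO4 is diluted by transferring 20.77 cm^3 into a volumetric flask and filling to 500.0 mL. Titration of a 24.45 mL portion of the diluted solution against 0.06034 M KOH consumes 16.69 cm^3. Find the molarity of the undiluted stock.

0.992 M

n(KOH) = 0.06034 x 0.01669 = 0.001007 mol.
n(HClO4) in the aliquot = 0.001007 mol.
[diluted HClO4] = 0.001007 / 0.02445 = 0.04119 M.
Dilution factor = 500.0/20.77 = 24.07, so [stock] = 0.04119 x 24.07 = 0.992 M.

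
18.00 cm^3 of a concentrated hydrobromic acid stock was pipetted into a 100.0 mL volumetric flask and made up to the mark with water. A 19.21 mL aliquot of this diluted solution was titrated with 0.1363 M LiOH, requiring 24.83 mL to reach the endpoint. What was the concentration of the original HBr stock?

0.979 M

n(LiOH) = 0.1363 x 0.02483 = 0.003384 mol.
n(HBr) in the aliquot = 0.003384 mol.
[diluted HBr] = 0.003384 / 0.01921 = 0.1762 M.
Dilution factor = 100.0/18.00 = 5.556, so [stock] = 0.1762 x 5.556 = 0.979 M.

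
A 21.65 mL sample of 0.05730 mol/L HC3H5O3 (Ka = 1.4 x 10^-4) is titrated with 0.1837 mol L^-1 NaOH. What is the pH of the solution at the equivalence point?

n(HC3H5O3) = 0.05730 x 0.02165 = 0.001241 mol; V(NaOH) at equivalence = 0.001241/0.1837 = 0.006753 L.
At equivalence all the acid is converted to C3H5O3-; total volume = 0.02165 + 0.006753 = 0.02840 L, so [C3H5O3-] = 0.001241/0.02840 = 0.04368 M.
Kb = Kw/Ka = 1.0e-14 / 1.4 x 10^-4 = 7.14e-11.
[OH^-] = sqrt(Kb x [C3H5O3-]) = sqrt(7.14e-11 x 0.04368) = 1.77e-6 M.
pOH = 5.75, so pH = 14.00 - 5.75 = 8.25.

8.25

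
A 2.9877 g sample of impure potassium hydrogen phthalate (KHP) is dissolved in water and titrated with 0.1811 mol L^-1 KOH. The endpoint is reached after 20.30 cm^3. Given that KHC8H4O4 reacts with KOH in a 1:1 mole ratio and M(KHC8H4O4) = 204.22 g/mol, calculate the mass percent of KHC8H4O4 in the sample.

25.1%

n(KOH) = 0.1811 x 0.02030 = 0.003676 mol.
n(KHC8H4O4) = 0.003676 / 1 = 0.003676 mol.
mass of KHC8H4O4 = 0.003676 x 204.22 = 0.7508 g.
% purity = 0.7508 / 2.9877 x 100 = 25.1%.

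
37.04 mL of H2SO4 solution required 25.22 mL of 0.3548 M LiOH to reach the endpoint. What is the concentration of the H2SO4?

0.121 M

n(LiOH) delivered = 0.3548 x 0.02522 = 0.008948 mol.
The reaction is 1 H2SO4 + 2 LiOH, so n(H2SO4) = 0.008948 x 1/2 = 0.004474 mol.
[H2SO4] = 0.004474 mol / 0.03704 L = 0.121 M.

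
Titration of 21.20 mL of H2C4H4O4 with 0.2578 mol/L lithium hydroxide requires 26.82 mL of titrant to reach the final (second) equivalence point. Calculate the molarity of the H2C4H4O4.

n(LiOH) = 0.2578 x 0.02682 = 0.006914 mol.
At the final (second) equivalence point, 2 mol OH^- react per mol H2C4H4O4, so n(H2C4H4O4) = 0.006914 / 2 = 0.003457 mol.
[H2C4H4O4] = 0.003457 / 0.02120 L = 0.163 M.

0.163 M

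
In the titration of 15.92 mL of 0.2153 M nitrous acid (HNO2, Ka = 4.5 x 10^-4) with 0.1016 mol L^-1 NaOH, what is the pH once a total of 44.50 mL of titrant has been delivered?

12.26

n(acid) = 0.2153 x 0.01592 = 0.003428 mol; n(NaOH) added = 0.1016 x 0.04450 = 0.004521 mol.
Base is in excess by 0.004521 - 0.003428 = 0.001094 mol in a total volume of 0.06042 L.
[OH^-] = 0.001094/0.06042 = 0.01810 M, so pOH = 1.74 and pH = 14.00 - 1.74 = 12.26.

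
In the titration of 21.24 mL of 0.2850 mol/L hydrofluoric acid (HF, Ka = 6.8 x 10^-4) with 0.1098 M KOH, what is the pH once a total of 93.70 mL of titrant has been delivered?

12.57

n(acid) = 0.2850 x 0.02124 = 0.006053 mol; n(KOH) added = 0.1098 x 0.09370 = 0.01029 mol.
Base is in excess by 0.01029 - 0.006053 = 0.004235 mol in a total volume of 0.1149 L.
[OH^-] = 0.004235/0.1149 = 0.03684 M, so pOH = 1.43 and pH = 14.00 - 1.43 = 12.57.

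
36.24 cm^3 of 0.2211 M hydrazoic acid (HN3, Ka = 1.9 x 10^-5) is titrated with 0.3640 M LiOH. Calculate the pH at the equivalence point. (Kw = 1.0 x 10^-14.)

8.93

n(HN3) = 0.2211 x 0.03624 = 0.008013 mol; V(LiOH) at equivalence = 0.008013/0.3640 = 0.02201 L.
At equivalence all the acid is converted to N3-; total volume = 0.03624 + 0.02201 = 0.05825 L, so [N3-] = 0.008013/0.05825 = 0.1375 M.
Kb = Kw/Ka = 1.0e-14 / 1.9 x 10^-5 = 5.26e-10.
[OH^-] = sqrt(Kb x [N3-]) = sqrt(5.26e-10 x 0.1375) = 8.51e-6 M.
pOH = 5.07, so pH = 14.00 - 5.07 = 8.93.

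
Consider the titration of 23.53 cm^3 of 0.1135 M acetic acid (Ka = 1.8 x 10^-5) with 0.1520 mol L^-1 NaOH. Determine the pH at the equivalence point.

n(CH3COOH) = 0.1135 x 0.02353 = 0.002671 mol; V(NaOH) at equivalence = 0.002671/0.1520 = 0.01757 L.
At equivalence all the acid is converted to CH3COO-; total volume = 0.02353 + 0.01757 = 0.04110 L, so [CH3COO-] = 0.002671/0.04110 = 0.06498 M.
Kb = Kw/Ka = 1.0e-14 / 1.8 x 10^-5 = 5.56e-10.
[OH^-] = sqrt(Kb x [CH3COO-]) = sqrt(5.56e-10 x 0.06498) = 6.01e-6 M.
pOH = 5.22, so pH = 14.00 - 5.22 = 8.78.

8.78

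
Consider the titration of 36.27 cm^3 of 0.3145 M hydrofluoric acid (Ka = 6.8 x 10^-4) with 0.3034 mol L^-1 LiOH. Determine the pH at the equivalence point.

n(HF) = 0.3145 x 0.03627 = 0.01141 mol; V(LiOH) at equivalence = 0.01141/0.3034 = 0.03760 L.
At equivalence all the acid is converted to F-; total volume = 0.03627 + 0.03760 = 0.07387 L, so [F-] = 0.01141/0.07387 = 0.1544 M.
Kb = Kw/Ka = 1.0e-14 / 6.8 x 10^-4 = 1.47e-11.
[OH^-] = sqrt(Kb x [F-]) = sqrt(1.47e-11 x 0.1544) = 1.51e-6 M.
pOH = 5.82, so pH = 14.00 - 5.82 = 8.18.

8.18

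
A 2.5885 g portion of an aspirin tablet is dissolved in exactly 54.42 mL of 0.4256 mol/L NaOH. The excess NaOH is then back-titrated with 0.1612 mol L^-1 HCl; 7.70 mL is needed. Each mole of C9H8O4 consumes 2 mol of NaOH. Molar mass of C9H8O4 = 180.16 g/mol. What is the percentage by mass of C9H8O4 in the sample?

76.3%

Total n(NaOH) added = 0.4256 x 0.05442 = 0.02316 mol.
n(HCl) used = 0.1612 x 0.007700 = 0.001241 mol, which equals the excess n(NaOH).
So n(NaOH) consumed by the sample = 0.02316 - 0.001241 = 0.02192 mol.
n(C9H8O4) = 0.02192 / 2 = 0.01096 mol.
mass C9H8O4 = 0.01096 x 180.16 = 1.975 g, so %C9H8O4 = 1.975/2.5885 x 100 = 76.3%.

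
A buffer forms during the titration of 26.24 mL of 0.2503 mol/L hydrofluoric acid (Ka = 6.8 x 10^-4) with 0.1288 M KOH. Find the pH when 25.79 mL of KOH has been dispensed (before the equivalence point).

3.18

Initial n(HF) = 0.2503 x 0.02624 = 0.006568 mol.
n(KOH) added = 0.1288 x 0.02579 = 0.003322 mol, converting that many moles of HF to F-.
Remaining n(HF) = 0.003246 mol; n(F-) = 0.003322 mol.
By Henderson-Hasselbalch, pH = pKa + log([A^-]/[HA]) = 3.17 + log(0.003322/0.003246) = 3.17 + (+0.01) = 3.18.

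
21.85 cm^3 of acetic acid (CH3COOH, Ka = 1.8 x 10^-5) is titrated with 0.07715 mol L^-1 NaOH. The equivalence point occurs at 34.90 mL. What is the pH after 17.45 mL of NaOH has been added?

4.74

17.45 mL is exactly half the equivalence volume (34.90/2), i.e. the half-equivalence point.
There, n(HA) = n(A^-), so pH = pKa = -log(1.8 x 10^-5) = 4.74.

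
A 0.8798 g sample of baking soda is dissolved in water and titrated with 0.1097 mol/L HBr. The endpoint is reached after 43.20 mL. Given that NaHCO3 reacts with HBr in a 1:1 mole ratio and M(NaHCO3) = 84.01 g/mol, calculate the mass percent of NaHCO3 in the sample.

45.3%

n(HBr) = 0.1097 x 0.04320 = 0.004739 mol.
n(NaHCO3) = 0.004739 / 1 = 0.004739 mol.
mass of NaHCO3 = 0.004739 x 84.01 = 0.3981 g.
% purity = 0.3981 / 0.8798 x 100 = 45.3%.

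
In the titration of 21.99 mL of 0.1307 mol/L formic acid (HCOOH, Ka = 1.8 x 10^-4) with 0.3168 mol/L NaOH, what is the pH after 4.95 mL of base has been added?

3.82

Initial n(HCOOH) = 0.1307 x 0.02199 = 0.002874 mol.
n(NaOH) added = 0.3168 x 0.004950 = 0.001568 mol, converting that many moles of HCOOH to HCOO-.
Remaining n(HCOOH) = 0.001306 mol; n(HCOO-) = 0.001568 mol.
By Henderson-Hasselbalch, pH = pKa + log([A^-]/[HA]) = 3.74 + log(0.001568/0.001306) = 3.74 + (+0.08) = 3.82.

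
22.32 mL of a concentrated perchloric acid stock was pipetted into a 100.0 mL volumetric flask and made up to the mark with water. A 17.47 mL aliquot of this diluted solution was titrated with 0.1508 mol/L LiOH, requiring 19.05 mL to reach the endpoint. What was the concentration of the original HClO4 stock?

0.737 M

n(LiOH) = 0.1508 x 0.01905 = 0.002873 mol.
n(HClO4) in the aliquot = 0.002873 mol.
[diluted HClO4] = 0.002873 / 0.01747 = 0.1644 M.
Dilution factor = 100.0/22.32 = 4.480, so [stock] = 0.1644 x 4.480 = 0.737 M.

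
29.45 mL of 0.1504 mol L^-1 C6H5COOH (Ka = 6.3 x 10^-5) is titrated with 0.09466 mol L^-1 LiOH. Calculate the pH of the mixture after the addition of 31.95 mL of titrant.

Initial n(C6H5COOH) = 0.1504 x 0.02945 = 0.004429 mol.
n(LiOH) added = 0.09466 x 0.03195 = 0.003024 mol, converting that many moles of C6H5COOH to C6H5COO-.
Remaining n(C6H5COOH) = 0.001405 mol; n(C6H5COO-) = 0.003024 mol.
By Henderson-Hasselbalch, pH = pKa + log([A^-]/[HA]) = 4.20 + log(0.003024/0.001405) = 4.20 + (+0.33) = 4.53.

4.53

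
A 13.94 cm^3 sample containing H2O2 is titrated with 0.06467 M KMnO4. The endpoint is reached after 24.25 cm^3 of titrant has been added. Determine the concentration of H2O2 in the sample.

0.281 M

n(KMnO4) = 0.06467 x 0.02425 = 0.001568 mol.
From the balanced equation, 2 mol KMnO4 reacts with 5 mol H2O2, so n(H2O2) = 0.001568 x 5/2 = 0.003921 mol.
[H2O2] = 0.003921 / 0.01394 L = 0.281 M.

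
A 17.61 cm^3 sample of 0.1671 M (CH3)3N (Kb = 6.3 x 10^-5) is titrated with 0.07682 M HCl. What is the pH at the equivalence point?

5.54

n((CH3)3N) = 0.1671 x 0.01761 = 0.002943 mol; V(HCl) at equivalence = 0.002943/0.07682 = 0.03831 L.
At equivalence the base is fully converted to (CH3)3NH+; total volume = 0.05592 L, so [(CH3)3NH+] = 0.002943/0.05592 = 0.05263 M.
Ka((CH3)3NH+) = Kw/Kb = 1.0e-14 / 6.3 x 10^-5 = 1.59e-10.
[H^+] = sqrt(Ka x [(CH3)3NH+]) = sqrt(1.59e-10 x 0.05263) = 2.89e-6 M.
pH = -log(2.89e-6) = 5.54.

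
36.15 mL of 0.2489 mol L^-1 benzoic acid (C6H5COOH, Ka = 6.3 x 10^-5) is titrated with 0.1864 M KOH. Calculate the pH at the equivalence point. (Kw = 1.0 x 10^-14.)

n(C6H5COOH) = 0.2489 x 0.03615 = 0.008998 mol; V(KOH) at equivalence = 0.008998/0.1864 = 0.04827 L.
At equivalence all the acid is converted to C6H5COO-; total volume = 0.03615 + 0.04827 = 0.08442 L, so [C6H5COO-] = 0.008998/0.08442 = 0.1066 M.
Kb = Kw/Ka = 1.0e-14 / 6.3 x 10^-5 = 1.59e-10.
[OH^-] = sqrt(Kb x [C6H5COO-]) = sqrt(1.59e-10 x 0.1066) = 4.11e-6 M.
pOH = 5.39, so pH = 14.00 - 5.39 = 8.61.

8.61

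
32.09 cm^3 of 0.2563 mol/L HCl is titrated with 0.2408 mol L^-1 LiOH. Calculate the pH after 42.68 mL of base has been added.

12.44

n(acid) = 0.2563 x 0.03209 = 0.008225 mol; n(LiOH) added = 0.2408 x 0.04268 = 0.01028 mol.
Base is in excess by 0.01028 - 0.008225 = 0.002053 mol in a total volume of 0.07477 L.
[OH^-] = 0.002053/0.07477 = 0.02745 M, so pOH = 1.56 and pH = 14.00 - 1.56 = 12.44.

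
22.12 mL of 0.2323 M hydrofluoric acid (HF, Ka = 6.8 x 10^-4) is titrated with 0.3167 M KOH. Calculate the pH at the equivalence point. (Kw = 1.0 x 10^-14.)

n(HF) = 0.2323 x 0.02212 = 0.005138 mol; V(KOH) at equivalence = 0.005138/0.3167 = 0.01623 L.
At equivalence all the acid is converted to F-; total volume = 0.02212 + 0.01623 = 0.03835 L, so [F-] = 0.005138/0.03835 = 0.1340 M.
Kb = Kw/Ka = 1.0e-14 / 6.8 x 10^-4 = 1.47e-11.
[OH^-] = sqrt(Kb x [F-]) = sqrt(1.47e-11 x 0.1340) = 1.40e-6 M.
pOH = 5.85, so pH = 14.00 - 5.85 = 8.15.

8.15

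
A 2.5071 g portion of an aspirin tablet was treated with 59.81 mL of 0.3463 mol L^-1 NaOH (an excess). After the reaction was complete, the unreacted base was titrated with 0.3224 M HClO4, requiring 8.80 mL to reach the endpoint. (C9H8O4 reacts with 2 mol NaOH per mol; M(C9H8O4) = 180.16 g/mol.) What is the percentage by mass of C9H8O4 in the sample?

Total n(NaOH) added = 0.3463 x 0.05981 = 0.02071 mol.
n(HClO4) used = 0.3224 x 0.008800 = 0.002837 mol, which equals the excess n(NaOH).
So n(NaOH) consumed by the sample = 0.02071 - 0.002837 = 0.01788 mol.
n(C9H8O4) = 0.01788 / 2 = 0.008938 mol.
mass C9H8O4 = 0.008938 x 180.16 = 1.610 g, so %C9H8O4 = 1.610/2.5071 x 100 = 64.2%.

64.2%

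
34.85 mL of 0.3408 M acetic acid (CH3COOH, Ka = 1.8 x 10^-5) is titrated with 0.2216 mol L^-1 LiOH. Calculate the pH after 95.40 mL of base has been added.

n(acid) = 0.3408 x 0.03485 = 0.01188 mol; n(LiOH) added = 0.2216 x 0.09540 = 0.02114 mol.
Base is in excess by 0.02114 - 0.01188 = 0.009264 mol in a total volume of 0.1303 L.
[OH^-] = 0.009264/0.1303 = 0.07112 M, so pOH = 1.15 and pH = 14.00 - 1.15 = 12.85.

12.85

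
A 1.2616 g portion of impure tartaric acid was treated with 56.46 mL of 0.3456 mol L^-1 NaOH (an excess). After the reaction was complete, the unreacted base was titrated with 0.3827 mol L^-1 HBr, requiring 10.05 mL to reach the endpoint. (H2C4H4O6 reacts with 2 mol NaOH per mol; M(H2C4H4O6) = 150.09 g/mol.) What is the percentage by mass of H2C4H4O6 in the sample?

Total n(NaOH) added = 0.3456 x 0.05646 = 0.01951 mol.
n(HBr) used = 0.3827 x 0.01005 = 0.003846 mol, which equals the excess n(NaOH).
So n(NaOH) consumed by the sample = 0.01951 - 0.003846 = 0.01567 mol.
n(H2C4H4O6) = 0.01567 / 2 = 0.007833 mol.
mass H2C4H4O6 = 0.007833 x 150.09 = 1.176 g, so %H2C4H4O6 = 1.176/1.2616 x 100 = 93.2%.

93.2%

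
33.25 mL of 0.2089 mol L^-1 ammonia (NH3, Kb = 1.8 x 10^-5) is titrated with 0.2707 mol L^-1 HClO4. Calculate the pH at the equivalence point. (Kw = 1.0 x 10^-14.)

5.09

n(NH3) = 0.2089 x 0.03325 = 0.006946 mol; V(HClO4) at equivalence = 0.006946/0.2707 = 0.02566 L.
At equivalence the base is fully converted to NH4+; total volume = 0.05891 L, so [NH4+] = 0.006946/0.05891 = 0.1179 M.
Ka(NH4+) = Kw/Kb = 1.0e-14 / 1.8 x 10^-5 = 5.56e-10.
[H^+] = sqrt(Ka x [NH4+]) = sqrt(5.56e-10 x 0.1179) = 8.09e-6 M.
pH = -log(8.09e-6) = 5.09.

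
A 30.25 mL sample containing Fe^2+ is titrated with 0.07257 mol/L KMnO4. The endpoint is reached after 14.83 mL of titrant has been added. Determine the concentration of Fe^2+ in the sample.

n(KMnO4) = 0.07257 x 0.01483 = 0.001076 mol.
From the balanced equation, 1 mol KMnO4 reacts with 5 mol Fe^2+, so n(Fe^2+) = 0.001076 x 5/1 = 0.005381 mol.
[Fe^2+] = 0.005381 / 0.03025 L = 0.178 M.

0.178 M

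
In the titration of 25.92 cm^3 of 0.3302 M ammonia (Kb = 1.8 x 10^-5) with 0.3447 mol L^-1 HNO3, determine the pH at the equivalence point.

5.01

n(NH3) = 0.3302 x 0.02592 = 0.008559 mol; V(HNO3) at equivalence = 0.008559/0.3447 = 0.02483 L.
At equivalence the base is fully converted to NH4+; total volume = 0.05075 L, so [NH4+] = 0.008559/0.05075 = 0.1686 M.
Ka(NH4+) = Kw/Kb = 1.0e-14 / 1.8 x 10^-5 = 5.56e-10.
[H^+] = sqrt(Ka x [NH4+]) = sqrt(5.56e-10 x 0.1686) = 9.68e-6 M.
pH = -log(9.68e-6) = 5.01.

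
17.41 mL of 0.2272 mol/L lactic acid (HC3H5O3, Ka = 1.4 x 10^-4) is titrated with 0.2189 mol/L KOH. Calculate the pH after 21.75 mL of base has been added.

12.31

n(acid) = 0.2272 x 0.01741 = 0.003956 mol; n(KOH) added = 0.2189 x 0.02175 = 0.004761 mol.
Base is in excess by 0.004761 - 0.003956 = 0.0008055 mol in a total volume of 0.03916 L.
[OH^-] = 0.0008055/0.03916 = 0.02057 M, so pOH = 1.69 and pH = 14.00 - 1.69 = 12.31.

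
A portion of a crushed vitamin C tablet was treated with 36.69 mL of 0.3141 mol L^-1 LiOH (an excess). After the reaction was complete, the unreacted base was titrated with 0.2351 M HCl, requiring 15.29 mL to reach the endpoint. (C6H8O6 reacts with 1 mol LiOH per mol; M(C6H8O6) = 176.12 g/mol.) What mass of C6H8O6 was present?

Total n(LiOH) added = 0.3141 x 0.03669 = 0.01152 mol.
n(HCl) used = 0.2351 x 0.01529 = 0.003595 mol, which equals the excess n(LiOH).
So n(LiOH) consumed by the sample = 0.01152 - 0.003595 = 0.007930 mol.
n(C6H8O6) = 0.007930 / 1 = 0.007930 mol.
mass = 0.007930 mol x 176.12 g/mol = 1.40 g.

1.40 g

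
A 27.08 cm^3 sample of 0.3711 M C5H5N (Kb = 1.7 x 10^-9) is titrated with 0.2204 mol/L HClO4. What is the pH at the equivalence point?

n(C5H5N) = 0.3711 x 0.02708 = 0.01005 mol; V(HClO4) at equivalence = 0.01005/0.2204 = 0.04560 L.
At equivalence the base is fully converted to C5H5NH+; total volume = 0.07268 L, so [C5H5NH+] = 0.01005/0.07268 = 0.1383 M.
Ka(C5H5NH+) = Kw/Kb = 1.0e-14 / 1.7 x 10^-9 = 5.88e-6.
[H^+] = sqrt(Ka x [C5H5NH+]) = sqrt(5.88e-6 x 0.1383) = 0.000902 M.
pH = -log(0.000902) = 3.04.

3.04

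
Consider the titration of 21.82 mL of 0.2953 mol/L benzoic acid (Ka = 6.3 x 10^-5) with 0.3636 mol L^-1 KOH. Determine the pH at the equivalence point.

8.71

n(C6H5COOH) = 0.2953 x 0.02182 = 0.006443 mol; V(KOH) at equivalence = 0.006443/0.3636 = 0.01772 L.
At equivalence all the acid is converted to C6H5COO-; total volume = 0.02182 + 0.01772 = 0.03954 L, so [C6H5COO-] = 0.006443/0.03954 = 0.1630 M.
Kb = Kw/Ka = 1.0e-14 / 6.3 x 10^-5 = 1.59e-10.
[OH^-] = sqrt(Kb x [C6H5COO-]) = sqrt(1.59e-10 x 0.1630) = 5.09e-6 M.
pOH = 5.29, so pH = 14.00 - 5.29 = 8.71.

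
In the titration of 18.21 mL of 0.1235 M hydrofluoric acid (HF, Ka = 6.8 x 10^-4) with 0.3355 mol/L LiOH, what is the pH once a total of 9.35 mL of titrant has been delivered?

n(acid) = 0.1235 x 0.01821 = 0.002249 mol; n(LiOH) added = 0.3355 x 0.009350 = 0.003137 mol.
Base is in excess by 0.003137 - 0.002249 = 0.0008880 mol in a total volume of 0.02756 L.
[OH^-] = 0.0008880/0.02756 = 0.03222 M, so pOH = 1.49 and pH = 14.00 - 1.49 = 12.51.

12.51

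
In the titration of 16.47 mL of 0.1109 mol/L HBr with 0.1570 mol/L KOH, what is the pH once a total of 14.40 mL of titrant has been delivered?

12.15

n(acid) = 0.1109 x 0.01647 = 0.001827 mol; n(KOH) added = 0.1570 x 0.01440 = 0.002261 mol.
Base is in excess by 0.002261 - 0.001827 = 0.0004343 mol in a total volume of 0.03087 L.
[OH^-] = 0.0004343/0.03087 = 0.01407 M, so pOH = 1.85 and pH = 14.00 - 1.85 = 12.15.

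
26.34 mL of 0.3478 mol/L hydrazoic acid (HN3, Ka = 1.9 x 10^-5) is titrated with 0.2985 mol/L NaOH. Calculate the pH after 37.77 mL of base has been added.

12.52

n(acid) = 0.3478 x 0.02634 = 0.009161 mol; n(NaOH) added = 0.2985 x 0.03777 = 0.01127 mol.
Base is in excess by 0.01127 - 0.009161 = 0.002113 mol in a total volume of 0.06411 L.
[OH^-] = 0.002113/0.06411 = 0.03296 M, so pOH = 1.48 and pH = 14.00 - 1.48 = 12.52.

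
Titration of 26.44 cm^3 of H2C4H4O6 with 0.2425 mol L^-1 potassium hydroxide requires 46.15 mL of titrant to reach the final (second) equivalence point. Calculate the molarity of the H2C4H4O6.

n(KOH) = 0.2425 x 0.04615 = 0.01119 mol.
At the final (second) equivalence point, 2 mol OH^- react per mol H2C4H4O6, so n(H2C4H4O6) = 0.01119 / 2 = 0.005596 mol.
[H2C4H4O6] = 0.005596 / 0.02644 L = 0.212 M.

0.212 M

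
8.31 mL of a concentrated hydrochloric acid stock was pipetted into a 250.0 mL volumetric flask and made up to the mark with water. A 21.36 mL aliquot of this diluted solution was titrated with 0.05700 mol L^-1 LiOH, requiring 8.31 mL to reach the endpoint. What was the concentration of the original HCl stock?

n(LiOH) = 0.05700 x 0.008310 = 0.0004737 mol.
n(HCl) in the aliquot = 0.0004737 mol.
[diluted HCl] = 0.0004737 / 0.02136 = 0.02218 M.
Dilution factor = 250.0/8.310 = 30.08, so [stock] = 0.02218 x 30.08 = 0.667 M.

0.667 M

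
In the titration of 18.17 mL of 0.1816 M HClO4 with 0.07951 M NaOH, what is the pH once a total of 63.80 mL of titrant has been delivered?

12.34

n(acid) = 0.1816 x 0.01817 = 0.003300 mol; n(NaOH) added = 0.07951 x 0.06380 = 0.005073 mol.
Base is in excess by 0.005073 - 0.003300 = 0.001773 mol in a total volume of 0.08197 L.
[OH^-] = 0.001773/0.08197 = 0.02163 M, so pOH = 1.66 and pH = 14.00 - 1.66 = 12.34.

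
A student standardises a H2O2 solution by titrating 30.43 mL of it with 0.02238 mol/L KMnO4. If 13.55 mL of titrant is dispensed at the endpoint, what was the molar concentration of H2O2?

n(KMnO4) = 0.02238 x 0.01355 = 0.0003032 mol.
From the balanced equation, 2 mol KMnO4 reacts with 5 mol H2O2, so n(H2O2) = 0.0003032 x 5/2 = 0.0007581 mol.
[H2O2] = 0.0007581 / 0.03043 L = 0.0249 M.

0.0249 M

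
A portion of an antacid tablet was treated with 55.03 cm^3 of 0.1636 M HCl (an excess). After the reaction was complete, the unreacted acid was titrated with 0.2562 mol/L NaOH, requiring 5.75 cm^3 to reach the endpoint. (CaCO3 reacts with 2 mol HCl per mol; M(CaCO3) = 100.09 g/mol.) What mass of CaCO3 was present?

Total n(HCl) added = 0.1636 x 0.05503 = 0.009003 mol.
n(NaOH) used = 0.2562 x 0.005750 = 0.001473 mol, which equals the excess n(HCl).
So n(HCl) consumed by the sample = 0.009003 - 0.001473 = 0.007530 mol.
n(CaCO3) = 0.007530 / 2 = 0.003765 mol.
mass = 0.003765 mol x 100.09 g/mol = 0.377 g.

0.377 g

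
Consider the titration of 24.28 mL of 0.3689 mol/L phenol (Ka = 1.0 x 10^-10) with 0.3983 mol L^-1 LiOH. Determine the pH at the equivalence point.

n(C6H5OH) = 0.3689 x 0.02428 = 0.008957 mol; V(LiOH) at equivalence = 0.008957/0.3983 = 0.02249 L.
At equivalence all the acid is converted to C6H5O-; total volume = 0.02428 + 0.02249 = 0.04677 L, so [C6H5O-] = 0.008957/0.04677 = 0.1915 M.
Kb = Kw/Ka = 1.0e-14 / 1.0 x 10^-10 = 0.000100.
[OH^-] = sqrt(Kb x [C6H5O-]) = sqrt(0.000100 x 0.1915) = 0.00438 M.
pOH = 2.36, so pH = 14.00 - 2.36 = 11.64.

11.64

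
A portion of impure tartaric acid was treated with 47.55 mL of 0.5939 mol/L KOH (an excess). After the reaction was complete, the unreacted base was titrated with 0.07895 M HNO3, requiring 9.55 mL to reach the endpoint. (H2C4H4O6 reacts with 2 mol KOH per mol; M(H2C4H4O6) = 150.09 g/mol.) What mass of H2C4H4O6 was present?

2.06 g

Total n(KOH) added = 0.5939 x 0.04755 = 0.02824 mol.
n(HNO3) used = 0.07895 x 0.009550 = 0.0007540 mol, which equals the excess n(KOH).
So n(KOH) consumed by the sample = 0.02824 - 0.0007540 = 0.02749 mol.
n(H2C4H4O6) = 0.02749 / 2 = 0.01374 mol.
mass = 0.01374 mol x 150.09 g/mol = 2.06 g.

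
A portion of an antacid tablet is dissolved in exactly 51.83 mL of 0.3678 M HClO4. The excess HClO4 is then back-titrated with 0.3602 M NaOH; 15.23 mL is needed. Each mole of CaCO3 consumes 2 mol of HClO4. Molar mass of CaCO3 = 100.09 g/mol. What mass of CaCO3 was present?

Total n(HClO4) added = 0.3678 x 0.05183 = 0.01906 mol.
n(NaOH) used = 0.3602 x 0.01523 = 0.005486 mol, which equals the excess n(HClO4).
So n(HClO4) consumed by the sample = 0.01906 - 0.005486 = 0.01358 mol.
n(CaCO3) = 0.01358 / 2 = 0.006789 mol.
mass = 0.006789 mol x 100.09 g/mol = 0.679 g.

0.679 g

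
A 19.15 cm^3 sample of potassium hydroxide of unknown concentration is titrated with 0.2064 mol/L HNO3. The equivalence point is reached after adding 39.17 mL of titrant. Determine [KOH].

0.422 M

n(HNO3) delivered = 0.2064 x 0.03917 = 0.008085 mol.
For a 1:1 reaction, n(KOH) = 0.008085 mol.
[KOH] = 0.008085 mol / 0.01915 L = 0.422 M.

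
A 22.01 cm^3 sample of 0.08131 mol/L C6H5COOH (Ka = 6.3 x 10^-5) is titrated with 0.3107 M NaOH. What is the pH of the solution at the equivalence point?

8.50

n(C6H5COOH) = 0.08131 x 0.02201 = 0.001790 mol; V(NaOH) at equivalence = 0.001790/0.3107 = 0.005760 L.
At equivalence all the acid is converted to C6H5COO-; total volume = 0.02201 + 0.005760 = 0.02777 L, so [C6H5COO-] = 0.001790/0.02777 = 0.06444 M.
Kb = Kw/Ka = 1.0e-14 / 6.3 x 10^-5 = 1.59e-10.
[OH^-] = sqrt(Kb x [C6H5COO-]) = sqrt(1.59e-10 x 0.06444) = 3.20e-6 M.
pOH = 5.50, so pH = 14.00 - 5.50 = 8.50.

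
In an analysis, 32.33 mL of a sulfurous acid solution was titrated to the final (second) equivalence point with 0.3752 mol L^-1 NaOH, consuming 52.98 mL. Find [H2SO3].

0.307 M

n(NaOH) = 0.3752 x 0.05298 = 0.01988 mol.
At the final (second) equivalence point, 2 mol OH^- react per mol H2SO3, so n(H2SO3) = 0.01988 / 2 = 0.009939 mol.
[H2SO3] = 0.009939 / 0.03233 L = 0.307 M.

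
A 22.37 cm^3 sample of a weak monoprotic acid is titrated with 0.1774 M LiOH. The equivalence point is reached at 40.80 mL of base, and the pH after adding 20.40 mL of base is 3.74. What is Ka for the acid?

20.40 mL is half of the equivalence volume, so this is the half-equivalence point where [HA] = [A^-].
At half-equivalence pH = pKa, so pKa = 3.74.
Ka = 10^(-3.74) = 1.8 x 10^-4.

1.8 x 10^-4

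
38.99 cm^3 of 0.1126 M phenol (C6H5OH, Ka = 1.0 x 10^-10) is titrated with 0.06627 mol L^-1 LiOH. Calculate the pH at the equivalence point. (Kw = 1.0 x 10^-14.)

11.31

n(C6H5OH) = 0.1126 x 0.03899 = 0.004390 mol; V(LiOH) at equivalence = 0.004390/0.06627 = 0.06625 L.
At equivalence all the acid is converted to C6H5O-; total volume = 0.03899 + 0.06625 = 0.1052 L, so [C6H5O-] = 0.004390/0.1052 = 0.04172 M.
Kb = Kw/Ka = 1.0e-14 / 1.0 x 10^-10 = 0.000100.
[OH^-] = sqrt(Kb x [C6H5O-]) = sqrt(0.000100 x 0.04172) = 0.00204 M.
pOH = 2.69, so pH = 14.00 - 2.69 = 11.31.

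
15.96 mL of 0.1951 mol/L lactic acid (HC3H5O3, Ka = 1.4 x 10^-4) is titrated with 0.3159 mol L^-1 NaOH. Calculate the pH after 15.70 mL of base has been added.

12.77

n(acid) = 0.1951 x 0.01596 = 0.003114 mol; n(NaOH) added = 0.3159 x 0.01570 = 0.004960 mol.
Base is in excess by 0.004960 - 0.003114 = 0.001846 mol in a total volume of 0.03166 L.
[OH^-] = 0.001846/0.03166 = 0.05830 M, so pOH = 1.23 and pH = 14.00 - 1.23 = 12.77.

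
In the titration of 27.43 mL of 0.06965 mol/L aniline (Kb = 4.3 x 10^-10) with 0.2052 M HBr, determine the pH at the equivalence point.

2.96

n(C6H5NH2) = 0.06965 x 0.02743 = 0.001910 mol; V(HBr) at equivalence = 0.001910/0.2052 = 0.009310 L.
At equivalence the base is fully converted to C6H5NH3+; total volume = 0.03674 L, so [C6H5NH3+] = 0.001910/0.03674 = 0.05200 M.
Ka(C6H5NH3+) = Kw/Kb = 1.0e-14 / 4.3 x 10^-10 = 2.33e-5.
[H^+] = sqrt(Ka x [C6H5NH3+]) = sqrt(2.33e-5 x 0.05200) = 0.00110 M.
pH = -log(0.00110) = 2.96.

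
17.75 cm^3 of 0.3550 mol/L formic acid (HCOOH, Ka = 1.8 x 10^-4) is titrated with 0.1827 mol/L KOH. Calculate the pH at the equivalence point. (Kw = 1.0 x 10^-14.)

8.41

n(HCOOH) = 0.3550 x 0.01775 = 0.006301 mol; V(KOH) at equivalence = 0.006301/0.1827 = 0.03449 L.
At equivalence all the acid is converted to HCOO-; total volume = 0.01775 + 0.03449 = 0.05224 L, so [HCOO-] = 0.006301/0.05224 = 0.1206 M.
Kb = Kw/Ka = 1.0e-14 / 1.8 x 10^-4 = 5.56e-11.
[OH^-] = sqrt(Kb x [HCOO-]) = sqrt(5.56e-11 x 0.1206) = 2.59e-6 M.
pOH = 5.59, so pH = 14.00 - 5.59 = 8.41.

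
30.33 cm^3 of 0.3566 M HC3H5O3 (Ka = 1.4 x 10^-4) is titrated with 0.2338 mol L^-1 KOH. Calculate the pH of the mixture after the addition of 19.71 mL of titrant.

3.72

Initial n(HC3H5O3) = 0.3566 x 0.03033 = 0.01082 mol.
n(KOH) added = 0.2338 x 0.01971 = 0.004608 mol, converting that many moles of HC3H5O3 to C3H5O3-.
Remaining n(HC3H5O3) = 0.006207 mol; n(C3H5O3-) = 0.004608 mol.
By Henderson-Hasselbalch, pH = pKa + log([A^-]/[HA]) = 3.85 + log(0.004608/0.006207) = 3.85 + (-0.13) = 3.72.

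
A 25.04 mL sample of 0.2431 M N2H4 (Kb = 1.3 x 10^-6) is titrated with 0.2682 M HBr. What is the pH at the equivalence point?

4.50

n(N2H4) = 0.2431 x 0.02504 = 0.006087 mol; V(HBr) at equivalence = 0.006087/0.2682 = 0.02270 L.
At equivalence the base is fully converted to N2H5+; total volume = 0.04774 L, so [N2H5+] = 0.006087/0.04774 = 0.1275 M.
Ka(N2H5+) = Kw/Kb = 1.0e-14 / 1.3 x 10^-6 = 7.69e-9.
[H^+] = sqrt(Ka x [N2H5+]) = sqrt(7.69e-9 x 0.1275) = 3.13e-5 M.
pH = -log(3.13e-5) = 4.50.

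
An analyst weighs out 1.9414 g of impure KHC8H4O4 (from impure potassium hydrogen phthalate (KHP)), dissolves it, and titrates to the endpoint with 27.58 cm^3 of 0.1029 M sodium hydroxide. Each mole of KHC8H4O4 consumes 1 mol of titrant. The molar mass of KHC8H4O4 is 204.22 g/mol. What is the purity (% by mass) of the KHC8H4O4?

n(NaOH) = 0.1029 x 0.02758 = 0.002838 mol.
n(KHC8H4O4) = 0.002838 / 1 = 0.002838 mol.
mass of KHC8H4O4 = 0.002838 x 204.22 = 0.5796 g.
% purity = 0.5796 / 1.9414 x 100 = 29.9%.

29.9%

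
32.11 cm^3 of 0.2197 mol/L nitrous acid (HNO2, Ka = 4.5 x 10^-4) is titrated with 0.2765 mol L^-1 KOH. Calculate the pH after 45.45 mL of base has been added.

n(acid) = 0.2197 x 0.03211 = 0.007055 mol; n(KOH) added = 0.2765 x 0.04545 = 0.01257 mol.
Base is in excess by 0.01257 - 0.007055 = 0.005512 mol in a total volume of 0.07756 L.
[OH^-] = 0.005512/0.07756 = 0.07107 M, so pOH = 1.15 and pH = 14.00 - 1.15 = 12.85.

12.85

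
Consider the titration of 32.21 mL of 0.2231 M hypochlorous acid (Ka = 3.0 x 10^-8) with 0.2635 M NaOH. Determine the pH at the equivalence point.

10.30

n(HClO) = 0.2231 x 0.03221 = 0.007186 mol; V(NaOH) at equivalence = 0.007186/0.2635 = 0.02727 L.
At equivalence all the acid is converted to ClO-; total volume = 0.03221 + 0.02727 = 0.05948 L, so [ClO-] = 0.007186/0.05948 = 0.1208 M.
Kb = Kw/Ka = 1.0e-14 / 3.0 x 10^-8 = 3.33e-7.
[OH^-] = sqrt(Kb x [ClO-]) = sqrt(3.33e-7 x 0.1208) = 0.000201 M.
pOH = 3.70, so pH = 14.00 - 3.70 = 10.30.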